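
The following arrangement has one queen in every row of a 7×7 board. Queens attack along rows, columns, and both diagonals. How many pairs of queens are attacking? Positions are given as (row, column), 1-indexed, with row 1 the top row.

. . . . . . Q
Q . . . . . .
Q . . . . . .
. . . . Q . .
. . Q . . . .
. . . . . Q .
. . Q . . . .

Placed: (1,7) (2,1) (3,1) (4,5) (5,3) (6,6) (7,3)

4

Same column: (2,1)–(3,1) (column 1); (5,3)–(7,3) (column 3).
Same diagonal: (1,7)–(5,3) (|1−5| = |7−3| = 4); (3,1)–(5,3) (|3−5| = |1−3| = 2).
Total attacking pairs: 4.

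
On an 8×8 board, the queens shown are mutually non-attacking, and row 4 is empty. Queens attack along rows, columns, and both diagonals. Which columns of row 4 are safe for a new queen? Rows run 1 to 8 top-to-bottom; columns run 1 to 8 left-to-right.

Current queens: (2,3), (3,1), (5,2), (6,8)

(2,3) attacks row 4 at column 3 and diagonals 1, 5.
(3,1) attacks row 4 at column 1 and diagonals 2.
(5,2) attacks row 4 at column 2 and diagonals 1, 3.
(6,8) attacks row 4 at column 8 and diagonals 6.
Attacked columns: {1, 2, 3, 5, 6, 8}. Safe: {4, 7}.

columns 4, 7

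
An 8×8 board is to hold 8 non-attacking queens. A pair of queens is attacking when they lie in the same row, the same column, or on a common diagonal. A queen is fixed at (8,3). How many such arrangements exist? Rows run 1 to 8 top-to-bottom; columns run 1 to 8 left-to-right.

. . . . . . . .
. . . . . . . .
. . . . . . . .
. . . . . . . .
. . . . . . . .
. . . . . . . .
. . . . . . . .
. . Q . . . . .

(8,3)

16

Branch on row 1: col 1 → 2; col 2 → 2; col 4 → 3; col 5 → 4; col 6 → 5; col 7 → 0; col 8 → 0.
Sum: 2 + 2 + 3 + 4 + 5 + 0 + 0 = 16.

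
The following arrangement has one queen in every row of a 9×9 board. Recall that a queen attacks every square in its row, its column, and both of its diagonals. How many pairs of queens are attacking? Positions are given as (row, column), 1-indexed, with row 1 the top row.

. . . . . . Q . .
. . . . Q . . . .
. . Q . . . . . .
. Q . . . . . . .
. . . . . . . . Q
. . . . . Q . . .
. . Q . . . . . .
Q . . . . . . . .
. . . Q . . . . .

Same column: (3,3)–(7,3) (column 3).
Same diagonal: (3,3)–(4,2) (|3−4| = |3−2| = 1); (3,3)–(6,6) (|3−6| = |3−6| = 3).
Total attacking pairs: 3.

3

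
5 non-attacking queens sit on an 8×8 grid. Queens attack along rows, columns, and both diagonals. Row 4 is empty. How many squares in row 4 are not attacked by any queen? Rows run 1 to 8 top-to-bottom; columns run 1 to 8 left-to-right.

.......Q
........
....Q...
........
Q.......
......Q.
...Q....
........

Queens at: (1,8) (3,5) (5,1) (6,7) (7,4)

(1,8) attacks row 4 at column 8 and diagonals 5.
(3,5) attacks row 4 at column 5 and diagonals 4, 6.
(5,1) attacks row 4 at column 1 and diagonals 2.
(6,7) attacks row 4 at column 7 and diagonals 5.
(7,4) attacks row 4 at column 4 and diagonals 1, 7.
Attacked columns: {1, 2, 4, 5, 6, 7, 8}. Safe: {3}.

1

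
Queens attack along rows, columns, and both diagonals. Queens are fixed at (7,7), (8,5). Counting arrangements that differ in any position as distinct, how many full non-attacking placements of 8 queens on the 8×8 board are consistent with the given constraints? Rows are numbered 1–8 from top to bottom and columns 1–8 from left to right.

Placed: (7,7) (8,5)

Branch on row 1: col 2 → 2; col 3 → 1; col 4 → 1; col 6 → 1; col 8 → 1.
Sum: 2 + 1 + 1 + 1 + 1 = 6.

6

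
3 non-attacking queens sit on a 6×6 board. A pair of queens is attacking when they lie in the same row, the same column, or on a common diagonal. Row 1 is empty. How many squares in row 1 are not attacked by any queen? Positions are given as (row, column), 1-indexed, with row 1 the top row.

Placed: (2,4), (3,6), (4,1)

(2,4) attacks row 1 at column 4 and diagonals 3, 5.
(3,6) attacks row 1 at column 6 and diagonals 4.
(4,1) attacks row 1 at column 1 and diagonals 4.
Attacked columns: {1, 3, 4, 5, 6}. Safe: {2}.

1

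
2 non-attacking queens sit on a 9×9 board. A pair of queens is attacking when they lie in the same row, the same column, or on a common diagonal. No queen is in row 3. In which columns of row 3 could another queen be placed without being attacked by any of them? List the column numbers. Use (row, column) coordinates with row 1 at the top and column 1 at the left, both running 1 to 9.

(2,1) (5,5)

columns 4, 6, 8, 9

(2,1) attacks row 3 at column 1 and diagonals 2.
(5,5) attacks row 3 at column 5 and diagonals 3, 7.
Attacked columns: {1, 2, 3, 5, 7}. Safe: {4, 6, 8, 9}.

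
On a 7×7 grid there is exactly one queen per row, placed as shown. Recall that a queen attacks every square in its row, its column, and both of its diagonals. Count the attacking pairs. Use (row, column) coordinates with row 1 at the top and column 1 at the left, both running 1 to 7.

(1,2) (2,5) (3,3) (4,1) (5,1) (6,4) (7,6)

2

Same column: (4,1)–(5,1) (column 1).
Same diagonal: (3,3)–(5,1) (|3−5| = |3−1| = 2).
Total attacking pairs: 2.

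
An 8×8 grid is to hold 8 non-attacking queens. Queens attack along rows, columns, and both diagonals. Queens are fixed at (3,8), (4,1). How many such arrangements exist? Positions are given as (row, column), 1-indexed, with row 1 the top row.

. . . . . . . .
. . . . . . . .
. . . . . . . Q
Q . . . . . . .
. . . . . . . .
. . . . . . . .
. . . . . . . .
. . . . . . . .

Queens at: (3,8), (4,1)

3

Branch on row 1: col 2 → 0; col 3 → 2; col 5 → 1; col 7 → 0.
Sum: 0 + 2 + 1 + 0 = 3.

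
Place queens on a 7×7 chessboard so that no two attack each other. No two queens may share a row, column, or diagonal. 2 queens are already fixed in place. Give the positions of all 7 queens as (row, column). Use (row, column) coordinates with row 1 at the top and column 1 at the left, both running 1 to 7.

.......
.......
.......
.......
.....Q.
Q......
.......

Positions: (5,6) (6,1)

(1,3) (2,7) (3,2) (4,4) (5,6) (6,1) (7,5)

Row 1: attacked by (5,6)→{2,6}; (6,1)→{1,6}. Safe: 3, 4, 5, 7. Place at column 3.
Row 2: attacked by (1,3)→{2,3,4}; (5,6)→{3,6}; (6,1)→{1,5}. Safe: 7. Place at column 7.
Row 3: attacked by (1,3)→{1,3,5}; (2,7)→{6,7}; (5,6)→{4,6}; (6,1)→{1,4}. Safe: 2. Place at column 2.
Row 4: attacked by (1,3)→{3,6}; (2,7)→{5,7}; (3,2)→{1,2,3}; (5,6)→{5,6,7}; (6,1)→{1,3}. Safe: 4. Place at column 4.
Row 7: attacked by (1,3)→{3}; (2,7)→{2,7}; (3,2)→{2,6}; (4,4)→{1,4,7}; (5,6)→{4,6}; (6,1)→{1,2}. Safe: 5. Place at column 5.
Columns [3, 7, 2, 4, 6, 1, 5], r−c [-2, -5, 1, 0, -1, 5, 2], r+c [4, 9, 5, 8, 11, 7, 12] are all distinct, so no two queens attack.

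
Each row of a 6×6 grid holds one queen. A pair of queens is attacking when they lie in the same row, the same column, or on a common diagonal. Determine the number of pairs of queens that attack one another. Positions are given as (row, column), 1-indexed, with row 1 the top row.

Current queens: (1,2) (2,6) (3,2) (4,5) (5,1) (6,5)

Same column: (1,2)–(3,2) (column 2); (4,5)–(6,5) (column 5).
Same diagonal: (1,2)–(4,5) (|1−4| = |2−5| = 3); (3,2)–(6,5) (|3−6| = |2−5| = 3).
Total attacking pairs: 4.

4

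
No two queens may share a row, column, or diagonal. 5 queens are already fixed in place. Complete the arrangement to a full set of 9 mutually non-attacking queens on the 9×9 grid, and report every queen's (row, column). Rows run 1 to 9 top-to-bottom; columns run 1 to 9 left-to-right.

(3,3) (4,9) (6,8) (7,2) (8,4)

Row 1: attacked by (3,3)→{1,3,5}; (4,9)→{6,9}; (6,8)→{3,8}; (7,2)→{2,8}; (8,4)→{4}. Safe: 7. Place at column 7.
Row 2: attacked by (1,7)→{6,7,8}; (3,3)→{2,3,4}; (4,9)→{7,9}; (6,8)→{4,8}; (7,2)→{2,7}; (8,4)→{4}. Safe: 1, 5. Place at column 5.
Row 5: attacked by (1,7)→{3,7}; (2,5)→{2,5,8}; (3,3)→{1,3,5}; (4,9)→{8,9}; (6,8)→{7,8,9}; (7,2)→{2,4}; (8,4)→{1,4,7}. Safe: 6. Place at column 6.
Row 9: attacked by (1,7)→{7}; (2,5)→{5}; (3,3)→{3,9}; (4,9)→{4,9}; (5,6)→{2,6}; (6,8)→{5,8}; (7,2)→{2,4}; (8,4)→{3,4,5}. Safe: 1. Place at column 1.
Columns [7, 5, 3, 9, 6, 8, 2, 4, 1], r−c [-6, -3, 0, -5, -1, -2, 5, 4, 8], r+c [8, 7, 6, 13, 11, 14, 9, 12, 10] are all distinct, so no two queens attack.

(1,7) (2,5) (3,3) (4,9) (5,6) (6,8) (7,2) (8,4) (9,1)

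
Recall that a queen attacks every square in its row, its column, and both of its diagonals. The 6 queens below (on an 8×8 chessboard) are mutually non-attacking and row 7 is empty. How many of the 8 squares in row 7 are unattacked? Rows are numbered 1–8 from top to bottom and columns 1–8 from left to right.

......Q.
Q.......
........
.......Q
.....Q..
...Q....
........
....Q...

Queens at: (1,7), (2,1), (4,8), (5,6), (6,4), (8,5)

(1,7) attacks row 7 at column 7 and diagonals 1.
(2,1) attacks row 7 at column 1 and diagonals 6.
(4,8) attacks row 7 at column 8 and diagonals 5.
(5,6) attacks row 7 at column 6 and diagonals 4, 8.
(6,4) attacks row 7 at column 4 and diagonals 3, 5.
(8,5) attacks row 7 at column 5 and diagonals 4, 6.
Attacked columns: {1, 3, 4, 5, 6, 7, 8}. Safe: {2}.

1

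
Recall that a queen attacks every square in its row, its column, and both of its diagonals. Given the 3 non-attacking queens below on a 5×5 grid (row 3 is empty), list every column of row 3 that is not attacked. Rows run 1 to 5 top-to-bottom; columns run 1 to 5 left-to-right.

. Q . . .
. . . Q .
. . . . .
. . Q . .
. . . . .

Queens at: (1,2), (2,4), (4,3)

columns 1

(1,2) attacks row 3 at column 2 and diagonals 4.
(2,4) attacks row 3 at column 4 and diagonals 3, 5.
(4,3) attacks row 3 at column 3 and diagonals 2, 4.
Attacked columns: {2, 3, 4, 5}. Safe: {1}.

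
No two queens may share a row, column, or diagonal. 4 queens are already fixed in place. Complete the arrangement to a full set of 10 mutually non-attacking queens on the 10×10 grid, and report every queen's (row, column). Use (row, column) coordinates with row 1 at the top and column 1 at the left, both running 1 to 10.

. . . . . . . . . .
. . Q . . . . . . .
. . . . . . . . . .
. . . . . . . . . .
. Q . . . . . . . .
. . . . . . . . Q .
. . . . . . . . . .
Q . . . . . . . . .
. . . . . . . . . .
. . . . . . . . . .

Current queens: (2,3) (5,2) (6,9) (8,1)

(1,10) (2,3) (3,5) (4,8) (5,2) (6,9) (7,7) (8,1) (9,4) (10,6)

Row 1: attacked by (2,3)→{2,3,4}; (5,2)→{2,6}; (6,9)→{4,9}; (8,1)→{1,8}. Safe: 5, 7, 10. Place at column 10.
Row 3: attacked by (1,10)→{8,10}; (2,3)→{2,3,4}; (5,2)→{2,4}; (6,9)→{6,9}; (8,1)→{1,6}. Safe: 5, 7. Place at column 5.
Row 4: attacked by (1,10)→{7,10}; (2,3)→{1,3,5}; (3,5)→{4,5,6}; (5,2)→{1,2,3}; (6,9)→{7,9}; (8,1)→{1,5}. Safe: 8. Place at column 8.
Row 7: attacked by (1,10)→{4,10}; (2,3)→{3,8}; (3,5)→{1,5,9}; (4,8)→{5,8}; (5,2)→{2,4}; (6,9)→{8,9,10}; (8,1)→{1,2}. Safe: 6, 7. Place at column 7.
Row 9: attacked by (1,10)→{2,10}; (2,3)→{3,10}; (3,5)→{5}; (4,8)→{3,8}; (5,2)→{2,6}; (6,9)→{6,9}; (7,7)→{5,7,9}; (8,1)→{1,2}. Safe: 4. Place at column 4.
Row 10: attacked by (1,10)→{1,10}; (2,3)→{3}; (3,5)→{5}; (4,8)→{2,8}; (5,2)→{2,7}; (6,9)→{5,9}; (7,7)→{4,7,10}; (8,1)→{1,3}; (9,4)→{3,4,5}. Safe: 6. Place at column 6.
Columns [10, 3, 5, 8, 2, 9, 7, 1, 4, 6], r−c [-9, -1, -2, -4, 3, -3, 0, 7, 5, 4], r+c [11, 5, 8, 12, 7, 15, 14, 9, 13, 16] are all distinct, so no two queens attack.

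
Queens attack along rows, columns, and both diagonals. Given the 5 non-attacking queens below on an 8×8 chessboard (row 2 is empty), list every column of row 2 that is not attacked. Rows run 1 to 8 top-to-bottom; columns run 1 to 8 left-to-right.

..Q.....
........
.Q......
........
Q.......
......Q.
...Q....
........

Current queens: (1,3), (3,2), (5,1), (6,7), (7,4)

(1,3) attacks row 2 at column 3 and diagonals 2, 4.
(3,2) attacks row 2 at column 2 and diagonals 1, 3.
(5,1) attacks row 2 at column 1 and diagonals 4.
(6,7) attacks row 2 at column 7 and diagonals 3.
(7,4) attacks row 2 at column 4.
Attacked columns: {1, 2, 3, 4, 7}. Safe: {5, 6, 8}.

columns 5, 6, 8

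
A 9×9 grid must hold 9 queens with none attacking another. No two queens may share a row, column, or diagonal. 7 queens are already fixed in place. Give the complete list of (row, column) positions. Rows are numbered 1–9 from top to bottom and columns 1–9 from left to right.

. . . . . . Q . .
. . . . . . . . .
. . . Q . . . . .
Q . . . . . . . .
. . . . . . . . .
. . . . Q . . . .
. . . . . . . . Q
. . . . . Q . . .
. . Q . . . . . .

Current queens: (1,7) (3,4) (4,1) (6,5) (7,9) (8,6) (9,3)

Row 2: attacked by (1,7)→{6,7,8}; (3,4)→{3,4,5}; (4,1)→{1,3}; (6,5)→{1,5,9}; (7,9)→{4,9}; (8,6)→{6}; (9,3)→{3}. Safe: 2. Place at column 2.
Row 5: attacked by (1,7)→{3,7}; (2,2)→{2,5}; (3,4)→{2,4,6}; (4,1)→{1,2}; (6,5)→{4,5,6}; (7,9)→{7,9}; (8,6)→{3,6,9}; (9,3)→{3,7}. Safe: 8. Place at column 8.
Columns [7, 2, 4, 1, 8, 5, 9, 6, 3], r−c [-6, 0, -1, 3, -3, 1, -2, 2, 6], r+c [8, 4, 7, 5, 13, 11, 16, 14, 12] are all distinct, so no two queens attack.

(1,7) (2,2) (3,4) (4,1) (5,8) (6,5) (7,9) (8,6) (9,3)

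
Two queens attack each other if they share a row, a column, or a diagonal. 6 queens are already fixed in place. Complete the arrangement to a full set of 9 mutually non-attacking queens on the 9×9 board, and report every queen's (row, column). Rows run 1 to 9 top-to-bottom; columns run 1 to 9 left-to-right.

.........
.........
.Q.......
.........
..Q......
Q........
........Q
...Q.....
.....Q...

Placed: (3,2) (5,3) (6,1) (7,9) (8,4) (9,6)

(1,5) (2,8) (3,2) (4,7) (5,3) (6,1) (7,9) (8,4) (9,6)

Row 1: attacked by (3,2)→{2,4}; (5,3)→{3,7}; (6,1)→{1,6}; (7,9)→{3,9}; (8,4)→{4}; (9,6)→{6}. Safe: 5, 8. Place at column 5.
Row 2: attacked by (1,5)→{4,5,6}; (3,2)→{1,2,3}; (5,3)→{3,6}; (6,1)→{1,5}; (7,9)→{4,9}; (8,4)→{4}; (9,6)→{6}. Safe: 7, 8. Place at column 8.
Row 4: attacked by (1,5)→{2,5,8}; (2,8)→{6,8}; (3,2)→{1,2,3}; (5,3)→{2,3,4}; (6,1)→{1,3}; (7,9)→{6,9}; (8,4)→{4,8}; (9,6)→{1,6}. Safe: 7. Place at column 7.
Columns [5, 8, 2, 7, 3, 1, 9, 4, 6], r−c [-4, -6, 1, -3, 2, 5, -2, 4, 3], r+c [6, 10, 5, 11, 8, 7, 16, 12, 15] are all distinct, so no two queens attack.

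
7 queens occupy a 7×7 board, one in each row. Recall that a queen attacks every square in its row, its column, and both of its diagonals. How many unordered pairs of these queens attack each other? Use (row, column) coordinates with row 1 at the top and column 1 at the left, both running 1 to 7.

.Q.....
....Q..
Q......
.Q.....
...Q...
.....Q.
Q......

3

Same column: (1,2)–(4,2) (column 2); (3,1)–(7,1) (column 1).
Same diagonal: (3,1)–(4,2) (|3−4| = |1−2| = 1).
Total attacking pairs: 3.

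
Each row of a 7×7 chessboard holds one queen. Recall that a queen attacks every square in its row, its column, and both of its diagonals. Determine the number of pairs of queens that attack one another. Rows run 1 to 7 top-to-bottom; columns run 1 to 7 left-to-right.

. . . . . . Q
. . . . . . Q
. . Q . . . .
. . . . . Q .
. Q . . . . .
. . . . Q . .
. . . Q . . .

3

Same column: (1,7)–(2,7) (column 7).
Same diagonal: (5,2)–(7,4) (|5−7| = |2−4| = 2); (6,5)–(7,4) (|6−7| = |5−4| = 1).
Total attacking pairs: 3.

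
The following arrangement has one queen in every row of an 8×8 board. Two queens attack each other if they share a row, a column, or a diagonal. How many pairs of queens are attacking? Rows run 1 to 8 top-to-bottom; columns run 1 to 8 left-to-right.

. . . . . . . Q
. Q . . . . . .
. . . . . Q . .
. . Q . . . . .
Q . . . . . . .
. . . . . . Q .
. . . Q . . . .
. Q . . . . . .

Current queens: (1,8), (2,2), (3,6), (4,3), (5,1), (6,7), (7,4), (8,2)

Same column: (2,2)–(8,2) (column 2).
Same diagonal: (1,8)–(3,6) (|1−3| = |8−6| = 2).
Total attacking pairs: 2.

2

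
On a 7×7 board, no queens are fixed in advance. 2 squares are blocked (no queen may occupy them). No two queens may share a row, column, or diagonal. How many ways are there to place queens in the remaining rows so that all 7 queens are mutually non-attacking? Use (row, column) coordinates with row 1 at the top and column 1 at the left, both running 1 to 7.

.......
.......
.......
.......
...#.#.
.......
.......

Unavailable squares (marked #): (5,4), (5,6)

30

Branch on row 1: col 1 → 3; col 2 → 6; col 3 → 4; col 4 → 4; col 5 → 4; col 6 → 6; col 7 → 3.
Sum: 3 + 6 + 4 + 4 + 4 + 6 + 3 = 30.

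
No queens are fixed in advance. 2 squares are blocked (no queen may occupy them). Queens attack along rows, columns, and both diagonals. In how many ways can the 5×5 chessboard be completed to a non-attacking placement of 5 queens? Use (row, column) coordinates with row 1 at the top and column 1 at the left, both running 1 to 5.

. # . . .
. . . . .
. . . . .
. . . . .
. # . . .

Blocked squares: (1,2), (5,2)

Branch on row 1: col 1 → 2; col 3 → 2; col 4 → 1; col 5 → 1.
Sum: 2 + 2 + 1 + 1 = 6.

6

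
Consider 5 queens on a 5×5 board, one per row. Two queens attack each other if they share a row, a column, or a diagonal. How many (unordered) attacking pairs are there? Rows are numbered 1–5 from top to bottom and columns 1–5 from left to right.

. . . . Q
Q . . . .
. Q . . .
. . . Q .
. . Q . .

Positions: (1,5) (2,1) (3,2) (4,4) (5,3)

2

Same diagonal: (2,1)–(3,2) (|2−3| = |1−2| = 1); (4,4)–(5,3) (|4−5| = |4−3| = 1).
Total attacking pairs: 2.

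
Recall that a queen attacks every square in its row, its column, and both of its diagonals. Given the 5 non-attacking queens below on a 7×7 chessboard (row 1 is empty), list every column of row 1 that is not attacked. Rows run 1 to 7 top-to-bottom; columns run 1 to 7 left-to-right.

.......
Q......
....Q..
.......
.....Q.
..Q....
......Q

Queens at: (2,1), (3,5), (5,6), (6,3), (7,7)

(2,1) attacks row 1 at column 1 and diagonals 2.
(3,5) attacks row 1 at column 5 and diagonals 3, 7.
(5,6) attacks row 1 at column 6 and diagonals 2.
(6,3) attacks row 1 at column 3.
(7,7) attacks row 1 at column 7 and diagonals 1.
Attacked columns: {1, 2, 3, 5, 6, 7}. Safe: {4}.

columns 4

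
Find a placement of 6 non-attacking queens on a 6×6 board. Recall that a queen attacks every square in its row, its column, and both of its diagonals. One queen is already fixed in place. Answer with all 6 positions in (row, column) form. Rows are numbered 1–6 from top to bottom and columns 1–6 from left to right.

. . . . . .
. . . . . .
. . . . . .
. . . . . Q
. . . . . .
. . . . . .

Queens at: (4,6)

Row 1: attacked by (4,6)→{3,6}. Safe: 1, 2, 4, 5. Place at column 5.
Row 2: attacked by (1,5)→{4,5,6}; (4,6)→{4,6}. Safe: 1, 2, 3. Place at column 3.
Row 3: attacked by (1,5)→{3,5}; (2,3)→{2,3,4}; (4,6)→{5,6}. Safe: 1. Place at column 1.
Row 5: attacked by (1,5)→{1,5}; (2,3)→{3,6}; (3,1)→{1,3}; (4,6)→{5,6}. Safe: 2, 4. Place at column 4.
Row 6: attacked by (1,5)→{5}; (2,3)→{3}; (3,1)→{1,4}; (4,6)→{4,6}; (5,4)→{3,4,5}. Safe: 2. Place at column 2.
Columns [5, 3, 1, 6, 4, 2], r−c [-4, -1, 2, -2, 1, 4], r+c [6, 5, 4, 10, 9, 8] are all distinct, so no two queens attack.

(1,5) (2,3) (3,1) (4,6) (5,4) (6,2)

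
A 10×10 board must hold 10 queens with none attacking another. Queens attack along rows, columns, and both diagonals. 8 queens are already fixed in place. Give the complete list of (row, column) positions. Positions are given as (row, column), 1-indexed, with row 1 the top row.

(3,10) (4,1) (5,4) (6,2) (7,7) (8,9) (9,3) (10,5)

Row 1: attacked by (3,10)→{8,10}; (4,1)→{1,4}; (5,4)→{4,8}; (6,2)→{2,7}; (7,7)→{1,7}; (8,9)→{2,9}; (9,3)→{3}; (10,5)→{5}. Safe: 6. Place at column 6.
Row 2: attacked by (1,6)→{5,6,7}; (3,10)→{9,10}; (4,1)→{1,3}; (5,4)→{1,4,7}; (6,2)→{2,6}; (7,7)→{2,7}; (8,9)→{3,9}; (9,3)→{3,10}; (10,5)→{5}. Safe: 8. Place at column 8.
Columns [6, 8, 10, 1, 4, 2, 7, 9, 3, 5], r−c [-5, -6, -7, 3, 1, 4, 0, -1, 6, 5], r+c [7, 10, 13, 5, 9, 8, 14, 17, 12, 15] are all distinct, so no two queens attack.

(1,6) (2,8) (3,10) (4,1) (5,4) (6,2) (7,7) (8,9) (9,3) (10,5)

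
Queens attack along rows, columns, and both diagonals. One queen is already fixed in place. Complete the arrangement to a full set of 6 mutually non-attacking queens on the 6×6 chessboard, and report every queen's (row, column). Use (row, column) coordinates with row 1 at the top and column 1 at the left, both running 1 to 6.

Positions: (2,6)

(1,3) (2,6) (3,2) (4,5) (5,1) (6,4)

Row 1: attacked by (2,6)→{5,6}. Safe: 1, 2, 3, 4. Place at column 3.
Row 3: attacked by (1,3)→{1,3,5}; (2,6)→{5,6}. Safe: 2, 4. Place at column 2.
Row 4: attacked by (1,3)→{3,6}; (2,6)→{4,6}; (3,2)→{1,2,3}. Safe: 5. Place at column 5.
Row 5: attacked by (1,3)→{3}; (2,6)→{3,6}; (3,2)→{2,4}; (4,5)→{4,5,6}. Safe: 1. Place at column 1.
Row 6: attacked by (1,3)→{3}; (2,6)→{2,6}; (3,2)→{2,5}; (4,5)→{3,5}; (5,1)→{1,2}. Safe: 4. Place at column 4.
Columns [3, 6, 2, 5, 1, 4], r−c [-2, -4, 1, -1, 4, 2], r+c [4, 8, 5, 9, 6, 10] are all distinct, so no two queens attack.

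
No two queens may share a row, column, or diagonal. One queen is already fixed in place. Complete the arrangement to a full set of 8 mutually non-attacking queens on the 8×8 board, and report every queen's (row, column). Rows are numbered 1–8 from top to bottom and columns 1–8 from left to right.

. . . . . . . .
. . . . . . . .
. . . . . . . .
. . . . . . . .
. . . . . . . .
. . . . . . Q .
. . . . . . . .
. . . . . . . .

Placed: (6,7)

Row 1: attacked by (6,7)→{2,7}. Safe: 1, 3, 4, 5, 6, 8. Place at column 3.
Row 2: attacked by (1,3)→{2,3,4}; (6,7)→{3,7}. Safe: 1, 5, 6, 8. Place at column 5.
Row 3: attacked by (1,3)→{1,3,5}; (2,5)→{4,5,6}; (6,7)→{4,7}. Safe: 2, 8. Place at column 2.
Row 4: attacked by (1,3)→{3,6}; (2,5)→{3,5,7}; (3,2)→{1,2,3}; (6,7)→{5,7}. Safe: 4, 8. Place at column 8.
Row 5: attacked by (1,3)→{3,7}; (2,5)→{2,5,8}; (3,2)→{2,4}; (4,8)→{7,8}; (6,7)→{6,7,8}. Safe: 1. Place at column 1.
Row 7: attacked by (1,3)→{3}; (2,5)→{5}; (3,2)→{2,6}; (4,8)→{5,8}; (5,1)→{1,3}; (6,7)→{6,7,8}. Safe: 4. Place at column 4.
Row 8: attacked by (1,3)→{3}; (2,5)→{5}; (3,2)→{2,7}; (4,8)→{4,8}; (5,1)→{1,4}; (6,7)→{5,7}; (7,4)→{3,4,5}. Safe: 6. Place at column 6.
Columns [3, 5, 2, 8, 1, 7, 4, 6], r−c [-2, -3, 1, -4, 4, -1, 3, 2], r+c [4, 7, 5, 12, 6, 13, 11, 14] are all distinct, so no two queens attack.

(1,3) (2,5) (3,2) (4,8) (5,1) (6,7) (7,4) (8,6)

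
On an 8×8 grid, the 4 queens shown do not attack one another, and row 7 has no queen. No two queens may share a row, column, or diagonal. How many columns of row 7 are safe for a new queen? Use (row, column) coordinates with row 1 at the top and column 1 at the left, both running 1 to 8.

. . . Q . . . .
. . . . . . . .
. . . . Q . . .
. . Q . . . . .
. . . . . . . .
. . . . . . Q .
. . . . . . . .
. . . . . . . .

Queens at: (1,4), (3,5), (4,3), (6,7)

(1,4) attacks row 7 at column 4.
(3,5) attacks row 7 at column 5 and diagonals 1.
(4,3) attacks row 7 at column 3 and diagonals 6.
(6,7) attacks row 7 at column 7 and diagonals 6, 8.
Attacked columns: {1, 3, 4, 5, 6, 7, 8}. Safe: {2}.

1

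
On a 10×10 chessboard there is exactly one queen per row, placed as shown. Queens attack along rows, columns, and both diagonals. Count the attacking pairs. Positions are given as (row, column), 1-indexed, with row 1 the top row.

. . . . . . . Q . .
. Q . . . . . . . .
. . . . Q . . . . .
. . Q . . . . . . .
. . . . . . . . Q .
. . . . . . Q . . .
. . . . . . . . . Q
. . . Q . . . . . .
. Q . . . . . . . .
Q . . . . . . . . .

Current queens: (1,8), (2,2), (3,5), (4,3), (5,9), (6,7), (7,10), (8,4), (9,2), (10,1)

2

Same column: (2,2)–(9,2) (column 2).
Same diagonal: (9,2)–(10,1) (|9−10| = |2−1| = 1).
Total attacking pairs: 2.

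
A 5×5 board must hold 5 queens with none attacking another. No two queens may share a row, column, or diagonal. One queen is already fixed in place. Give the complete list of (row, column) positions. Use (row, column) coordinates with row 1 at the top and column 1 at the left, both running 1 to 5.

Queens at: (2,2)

Row 1: attacked by (2,2)→{1,2,3}. Safe: 4, 5. Place at column 5.
Row 3: attacked by (1,5)→{3,5}; (2,2)→{1,2,3}. Safe: 4. Place at column 4.
Row 4: attacked by (1,5)→{2,5}; (2,2)→{2,4}; (3,4)→{3,4,5}. Safe: 1. Place at column 1.
Row 5: attacked by (1,5)→{1,5}; (2,2)→{2,5}; (3,4)→{2,4}; (4,1)→{1,2}. Safe: 3. Place at column 3.
Columns [5, 2, 4, 1, 3], r−c [-4, 0, -1, 3, 2], r+c [6, 4, 7, 5, 8] are all distinct, so no two queens attack.

(1,5) (2,2) (3,4) (4,1) (5,3)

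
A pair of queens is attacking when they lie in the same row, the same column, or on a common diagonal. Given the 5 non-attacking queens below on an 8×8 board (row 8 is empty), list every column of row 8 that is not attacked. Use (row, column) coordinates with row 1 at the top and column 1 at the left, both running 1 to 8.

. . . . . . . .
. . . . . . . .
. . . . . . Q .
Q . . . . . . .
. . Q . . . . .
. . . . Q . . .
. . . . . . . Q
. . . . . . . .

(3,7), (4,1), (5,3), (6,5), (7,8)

columns 4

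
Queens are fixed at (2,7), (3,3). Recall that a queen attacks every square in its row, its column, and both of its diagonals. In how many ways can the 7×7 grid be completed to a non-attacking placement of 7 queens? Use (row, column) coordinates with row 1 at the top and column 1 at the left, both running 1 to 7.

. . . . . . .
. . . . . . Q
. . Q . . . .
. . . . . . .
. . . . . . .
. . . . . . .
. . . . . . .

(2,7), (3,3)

Branch on row 1: col 2 → 0; col 4 → 1.
Sum: 0 + 1 = 1.

1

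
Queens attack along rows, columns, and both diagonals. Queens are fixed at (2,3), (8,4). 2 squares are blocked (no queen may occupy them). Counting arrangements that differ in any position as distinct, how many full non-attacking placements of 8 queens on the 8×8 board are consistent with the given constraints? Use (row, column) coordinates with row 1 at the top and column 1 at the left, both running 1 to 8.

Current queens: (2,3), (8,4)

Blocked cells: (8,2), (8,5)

6

Branch on row 1: col 1 → 0; col 5 → 1; col 6 → 2; col 7 → 2; col 8 → 1.
Sum: 0 + 1 + 2 + 2 + 1 = 6.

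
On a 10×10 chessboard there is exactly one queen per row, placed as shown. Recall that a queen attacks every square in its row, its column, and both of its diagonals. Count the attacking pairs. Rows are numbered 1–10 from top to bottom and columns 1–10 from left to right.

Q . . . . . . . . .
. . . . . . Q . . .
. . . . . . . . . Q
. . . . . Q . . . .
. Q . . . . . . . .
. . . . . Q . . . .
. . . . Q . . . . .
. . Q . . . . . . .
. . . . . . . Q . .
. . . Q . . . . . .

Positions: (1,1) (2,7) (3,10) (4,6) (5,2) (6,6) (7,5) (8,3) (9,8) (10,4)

Same column: (4,6)–(6,6) (column 6).
Same diagonal: (1,1)–(6,6) (|1−6| = |1−6| = 5); (6,6)–(7,5) (|6−7| = |6−5| = 1).
Total attacking pairs: 3.

3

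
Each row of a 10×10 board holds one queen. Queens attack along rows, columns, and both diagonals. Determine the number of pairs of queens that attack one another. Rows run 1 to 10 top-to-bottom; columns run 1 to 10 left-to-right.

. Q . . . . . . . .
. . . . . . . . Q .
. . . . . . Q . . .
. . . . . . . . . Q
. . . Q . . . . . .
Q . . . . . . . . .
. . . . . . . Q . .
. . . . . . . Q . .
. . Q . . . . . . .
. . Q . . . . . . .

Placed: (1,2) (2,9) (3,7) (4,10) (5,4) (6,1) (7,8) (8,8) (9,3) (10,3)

3

Same column: (7,8)–(8,8) (column 8); (9,3)–(10,3) (column 3).
Same diagonal: (1,2)–(7,8) (|1−7| = |2−8| = 6).
Total attacking pairs: 3.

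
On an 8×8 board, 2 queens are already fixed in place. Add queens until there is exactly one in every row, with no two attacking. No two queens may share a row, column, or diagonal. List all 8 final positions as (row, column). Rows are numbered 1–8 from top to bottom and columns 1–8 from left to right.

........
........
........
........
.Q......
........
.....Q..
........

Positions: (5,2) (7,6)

(1,1) (2,7) (3,5) (4,8) (5,2) (6,4) (7,6) (8,3)

Row 1: attacked by (5,2)→{2,6}; (7,6)→{6}. Safe: 1, 3, 4, 5, 7, 8. Place at column 1.
Row 2: attacked by (1,1)→{1,2}; (5,2)→{2,5}; (7,6)→{1,6}. Safe: 3, 4, 7, 8. Place at column 7.
Row 3: attacked by (1,1)→{1,3}; (2,7)→{6,7,8}; (5,2)→{2,4}; (7,6)→{2,6}. Safe: 5. Place at column 5.
Row 4: attacked by (1,1)→{1,4}; (2,7)→{5,7}; (3,5)→{4,5,6}; (5,2)→{1,2,3}; (7,6)→{3,6}. Safe: 8. Place at column 8.
Row 6: attacked by (1,1)→{1,6}; (2,7)→{3,7}; (3,5)→{2,5,8}; (4,8)→{6,8}; (5,2)→{1,2,3}; (7,6)→{5,6,7}. Safe: 4. Place at column 4.
Row 8: attacked by (1,1)→{1,8}; (2,7)→{1,7}; (3,5)→{5}; (4,8)→{4,8}; (5,2)→{2,5}; (6,4)→{2,4,6}; (7,6)→{5,6,7}. Safe: 3. Place at column 3.
Columns [1, 7, 5, 8, 2, 4, 6, 3], r−c [0, -5, -2, -4, 3, 2, 1, 5], r+c [2, 9, 8, 12, 7, 10, 13, 11] are all distinct, so no two queens attack.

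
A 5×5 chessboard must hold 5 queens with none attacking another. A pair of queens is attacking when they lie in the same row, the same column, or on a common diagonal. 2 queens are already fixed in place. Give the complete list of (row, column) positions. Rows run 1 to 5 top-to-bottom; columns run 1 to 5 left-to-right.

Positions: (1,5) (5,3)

Row 2: attacked by (1,5)→{4,5}; (5,3)→{3}. Safe: 1, 2. Place at column 2.
Row 3: attacked by (1,5)→{3,5}; (2,2)→{1,2,3}; (5,3)→{1,3,5}. Safe: 4. Place at column 4.
Row 4: attacked by (1,5)→{2,5}; (2,2)→{2,4}; (3,4)→{3,4,5}; (5,3)→{2,3,4}. Safe: 1. Place at column 1.
Columns [5, 2, 4, 1, 3], r−c [-4, 0, -1, 3, 2], r+c [6, 4, 7, 5, 8] are all distinct, so no two queens attack.

(1,5) (2,2) (3,4) (4,1) (5,3)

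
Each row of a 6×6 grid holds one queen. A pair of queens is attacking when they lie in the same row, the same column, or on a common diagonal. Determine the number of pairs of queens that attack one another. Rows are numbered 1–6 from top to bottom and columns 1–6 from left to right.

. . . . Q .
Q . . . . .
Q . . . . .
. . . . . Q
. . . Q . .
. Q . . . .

2

Same column: (2,1)–(3,1) (column 1).
Same diagonal: (2,1)–(5,4) (|2−5| = |1−4| = 3).
Total attacking pairs: 2.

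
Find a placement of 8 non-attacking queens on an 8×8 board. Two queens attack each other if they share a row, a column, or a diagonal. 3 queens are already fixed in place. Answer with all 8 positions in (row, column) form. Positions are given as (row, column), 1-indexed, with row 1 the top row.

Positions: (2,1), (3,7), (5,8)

(1,3) (2,1) (3,7) (4,5) (5,8) (6,2) (7,4) (8,6)

Row 1: attacked by (2,1)→{1,2}; (3,7)→{5,7}; (5,8)→{4,8}. Safe: 3, 6. Place at column 3.
Row 4: attacked by (1,3)→{3,6}; (2,1)→{1,3}; (3,7)→{6,7,8}; (5,8)→{7,8}. Safe: 2, 4, 5. Place at column 5.
Row 6: attacked by (1,3)→{3,8}; (2,1)→{1,5}; (3,7)→{4,7}; (4,5)→{3,5,7}; (5,8)→{7,8}. Safe: 2, 6. Place at column 2.
Row 7: attacked by (1,3)→{3}; (2,1)→{1,6}; (3,7)→{3,7}; (4,5)→{2,5,8}; (5,8)→{6,8}; (6,2)→{1,2,3}. Safe: 4. Place at column 4.
Row 8: attacked by (1,3)→{3}; (2,1)→{1,7}; (3,7)→{2,7}; (4,5)→{1,5}; (5,8)→{5,8}; (6,2)→{2,4}; (7,4)→{3,4,5}. Safe: 6. Place at column 6.
Columns [3, 1, 7, 5, 8, 2, 4, 6], r−c [-2, 1, -4, -1, -3, 4, 3, 2], r+c [4, 3, 10, 9, 13, 8, 11, 14] are all distinct, so no two queens attack.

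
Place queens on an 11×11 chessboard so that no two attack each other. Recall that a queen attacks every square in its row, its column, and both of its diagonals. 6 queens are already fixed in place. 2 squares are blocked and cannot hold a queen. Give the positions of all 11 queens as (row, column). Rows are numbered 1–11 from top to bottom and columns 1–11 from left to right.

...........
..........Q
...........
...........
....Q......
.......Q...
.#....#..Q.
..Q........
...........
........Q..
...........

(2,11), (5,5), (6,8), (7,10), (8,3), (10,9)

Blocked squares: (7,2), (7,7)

(1,7) (2,11) (3,4) (4,2) (5,5) (6,8) (7,10) (8,3) (9,6) (10,9) (11,1)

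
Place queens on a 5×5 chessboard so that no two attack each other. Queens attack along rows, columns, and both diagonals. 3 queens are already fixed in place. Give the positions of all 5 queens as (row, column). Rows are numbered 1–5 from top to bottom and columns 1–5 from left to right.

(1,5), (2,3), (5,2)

(1,5) (2,3) (3,1) (4,4) (5,2)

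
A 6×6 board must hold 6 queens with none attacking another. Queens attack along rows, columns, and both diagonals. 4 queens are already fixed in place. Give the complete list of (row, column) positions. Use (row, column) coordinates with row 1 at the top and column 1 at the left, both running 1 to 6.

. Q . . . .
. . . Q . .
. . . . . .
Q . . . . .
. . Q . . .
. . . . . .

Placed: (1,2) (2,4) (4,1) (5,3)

(1,2) (2,4) (3,6) (4,1) (5,3) (6,5)

Row 3: attacked by (1,2)→{2,4}; (2,4)→{3,4,5}; (4,1)→{1,2}; (5,3)→{1,3,5}. Safe: 6. Place at column 6.
Row 6: attacked by (1,2)→{2}; (2,4)→{4}; (3,6)→{3,6}; (4,1)→{1,3}; (5,3)→{2,3,4}. Safe: 5. Place at column 5.
Columns [2, 4, 6, 1, 3, 5], r−c [-1, -2, -3, 3, 2, 1], r+c [3, 6, 9, 5, 8, 11] are all distinct, so no two queens attack.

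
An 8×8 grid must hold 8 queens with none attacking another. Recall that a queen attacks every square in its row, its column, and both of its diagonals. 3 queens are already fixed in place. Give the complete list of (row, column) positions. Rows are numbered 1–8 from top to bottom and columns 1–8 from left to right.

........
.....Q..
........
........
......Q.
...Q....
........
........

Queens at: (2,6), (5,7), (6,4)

Row 1: attacked by (2,6)→{5,6,7}; (5,7)→{3,7}; (6,4)→{4}. Safe: 1, 2, 8. Place at column 1.
Row 3: attacked by (1,1)→{1,3}; (2,6)→{5,6,7}; (5,7)→{5,7}; (6,4)→{1,4,7}. Safe: 2, 8. Place at column 8.
Row 4: attacked by (1,1)→{1,4}; (2,6)→{4,6,8}; (3,8)→{7,8}; (5,7)→{6,7,8}; (6,4)→{2,4,6}. Safe: 3, 5. Place at column 3.
Row 7: attacked by (1,1)→{1,7}; (2,6)→{1,6}; (3,8)→{4,8}; (4,3)→{3,6}; (5,7)→{5,7}; (6,4)→{3,4,5}. Safe: 2. Place at column 2.
Row 8: attacked by (1,1)→{1,8}; (2,6)→{6}; (3,8)→{3,8}; (4,3)→{3,7}; (5,7)→{4,7}; (6,4)→{2,4,6}; (7,2)→{1,2,3}. Safe: 5. Place at column 5.
Columns [1, 6, 8, 3, 7, 4, 2, 5], r−c [0, -4, -5, 1, -2, 2, 5, 3], r+c [2, 8, 11, 7, 12, 10, 9, 13] are all distinct, so no two queens attack.

(1,1) (2,6) (3,8) (4,3) (5,7) (6,4) (7,2) (8,5)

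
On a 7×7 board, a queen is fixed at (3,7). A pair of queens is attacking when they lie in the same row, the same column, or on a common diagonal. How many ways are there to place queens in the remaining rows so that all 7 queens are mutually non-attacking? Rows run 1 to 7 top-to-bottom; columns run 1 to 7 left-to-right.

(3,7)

6

Branch on row 1: col 1 → 1; col 2 → 1; col 3 → 1; col 4 → 1; col 6 → 2.
Sum: 1 + 1 + 1 + 1 + 2 = 6.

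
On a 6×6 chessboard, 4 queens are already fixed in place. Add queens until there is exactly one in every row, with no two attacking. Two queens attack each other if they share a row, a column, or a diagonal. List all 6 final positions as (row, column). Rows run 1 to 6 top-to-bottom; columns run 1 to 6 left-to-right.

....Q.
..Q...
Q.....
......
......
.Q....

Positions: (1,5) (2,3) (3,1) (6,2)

Row 4: attacked by (1,5)→{2,5}; (2,3)→{1,3,5}; (3,1)→{1,2}; (6,2)→{2,4}. Safe: 6. Place at column 6.
Row 5: attacked by (1,5)→{1,5}; (2,3)→{3,6}; (3,1)→{1,3}; (4,6)→{5,6}; (6,2)→{1,2,3}. Safe: 4. Place at column 4.
Columns [5, 3, 1, 6, 4, 2], r−c [-4, -1, 2, -2, 1, 4], r+c [6, 5, 4, 10, 9, 8] are all distinct, so no two queens attack.

(1,5) (2,3) (3,1) (4,6) (5,4) (6,2)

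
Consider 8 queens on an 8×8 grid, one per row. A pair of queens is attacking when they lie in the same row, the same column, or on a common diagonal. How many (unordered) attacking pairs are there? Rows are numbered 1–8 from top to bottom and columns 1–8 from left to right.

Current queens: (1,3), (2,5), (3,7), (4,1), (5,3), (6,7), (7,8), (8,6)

Same column: (1,3)–(5,3) (column 3); (3,7)–(6,7) (column 7).
Same diagonal: (5,3)–(8,6) (|5−8| = |3−6| = 3); (6,7)–(7,8) (|6−7| = |7−8| = 1).
Total attacking pairs: 4.

4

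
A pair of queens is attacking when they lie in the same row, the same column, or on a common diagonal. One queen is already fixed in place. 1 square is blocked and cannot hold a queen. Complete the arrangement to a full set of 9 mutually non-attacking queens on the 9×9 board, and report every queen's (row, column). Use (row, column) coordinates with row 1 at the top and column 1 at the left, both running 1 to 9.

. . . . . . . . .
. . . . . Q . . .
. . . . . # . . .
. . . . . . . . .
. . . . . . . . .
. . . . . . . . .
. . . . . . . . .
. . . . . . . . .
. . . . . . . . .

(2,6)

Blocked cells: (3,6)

Row 1: attacked by (2,6)→{5,6,7}. Safe: 1, 2, 3, 4, 8, 9. Place at column 1.
Row 3: attacked by (1,1)→{1,3}; (2,6)→{5,6,7}. Blocked: 6. Safe: 2, 4, 8, 9. Place at column 2.
Row 4: attacked by (1,1)→{1,4}; (2,6)→{4,6,8}; (3,2)→{1,2,3}. Safe: 5, 7, 9. Place at column 9.
Row 5: attacked by (1,1)→{1,5}; (2,6)→{3,6,9}; (3,2)→{2,4}; (4,9)→{8,9}. Safe: 7. Place at column 7.
Row 6: attacked by (1,1)→{1,6}; (2,6)→{2,6}; (3,2)→{2,5}; (4,9)→{7,9}; (5,7)→{6,7,8}. Safe: 3, 4. Place at column 4.
Row 7: attacked by (1,1)→{1,7}; (2,6)→{1,6}; (3,2)→{2,6}; (4,9)→{6,9}; (5,7)→{5,7,9}; (6,4)→{3,4,5}. Safe: 8. Place at column 8.
Row 8: attacked by (1,1)→{1,8}; (2,6)→{6}; (3,2)→{2,7}; (4,9)→{5,9}; (5,7)→{4,7}; (6,4)→{2,4,6}; (7,8)→{7,8,9}. Safe: 3. Place at column 3.
Row 9: attacked by (1,1)→{1,9}; (2,6)→{6}; (3,2)→{2,8}; (4,9)→{4,9}; (5,7)→{3,7}; (6,4)→{1,4,7}; (7,8)→{6,8}; (8,3)→{2,3,4}. Safe: 5. Place at column 5.
Columns [1, 6, 2, 9, 7, 4, 8, 3, 5], r−c [0, -4, 1, -5, -2, 2, -1, 5, 4], r+c [2, 8, 5, 13, 12, 10, 15, 11, 14] are all distinct, so no two queens attack.

(1,1) (2,6) (3,2) (4,9) (5,7) (6,4) (7,8) (8,3) (9,5)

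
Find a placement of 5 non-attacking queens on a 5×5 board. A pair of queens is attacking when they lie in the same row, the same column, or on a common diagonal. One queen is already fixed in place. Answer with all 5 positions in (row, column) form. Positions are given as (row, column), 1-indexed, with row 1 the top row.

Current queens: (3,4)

Row 1: attacked by (3,4)→{2,4}. Safe: 1, 3, 5. Place at column 3.
Row 2: attacked by (1,3)→{2,3,4}; (3,4)→{3,4,5}. Safe: 1. Place at column 1.
Row 4: attacked by (1,3)→{3}; (2,1)→{1,3}; (3,4)→{3,4,5}. Safe: 2. Place at column 2.
Row 5: attacked by (1,3)→{3}; (2,1)→{1,4}; (3,4)→{2,4}; (4,2)→{1,2,3}. Safe: 5. Place at column 5.
Columns [3, 1, 4, 2, 5], r−c [-2, 1, -1, 2, 0], r+c [4, 3, 7, 6, 10] are all distinct, so no two queens attack.

(1,3) (2,1) (3,4) (4,2) (5,5)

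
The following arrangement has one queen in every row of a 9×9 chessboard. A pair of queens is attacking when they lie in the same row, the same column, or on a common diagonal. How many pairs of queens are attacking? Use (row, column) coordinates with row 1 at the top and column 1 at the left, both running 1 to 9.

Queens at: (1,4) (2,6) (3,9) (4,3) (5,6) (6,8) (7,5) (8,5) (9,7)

4

Same column: (2,6)–(5,6) (column 6); (7,5)–(8,5) (column 5).
Same diagonal: (3,9)–(7,5) (|3−7| = |9−5| = 4); (7,5)–(9,7) (|7−9| = |5−7| = 2).
Total attacking pairs: 4.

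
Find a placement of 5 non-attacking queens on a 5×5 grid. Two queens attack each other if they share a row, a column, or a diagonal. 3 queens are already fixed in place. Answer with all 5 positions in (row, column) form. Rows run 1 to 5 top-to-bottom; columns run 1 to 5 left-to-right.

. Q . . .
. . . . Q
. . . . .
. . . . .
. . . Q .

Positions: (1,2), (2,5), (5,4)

(1,2) (2,5) (3,3) (4,1) (5,4)

Row 3: attacked by (1,2)→{2,4}; (2,5)→{4,5}; (5,4)→{2,4}. Safe: 1, 3. Place at column 3.
Row 4: attacked by (1,2)→{2,5}; (2,5)→{3,5}; (3,3)→{2,3,4}; (5,4)→{3,4,5}. Safe: 1. Place at column 1.
Columns [2, 5, 3, 1, 4], r−c [-1, -3, 0, 3, 1], r+c [3, 7, 6, 5, 9] are all distinct, so no two queens attack.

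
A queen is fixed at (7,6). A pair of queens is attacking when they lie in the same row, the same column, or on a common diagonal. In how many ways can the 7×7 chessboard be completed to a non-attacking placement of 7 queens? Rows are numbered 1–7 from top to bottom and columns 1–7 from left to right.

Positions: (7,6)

Branch on row 1: col 1 → 1; col 2 → 4; col 3 → 1; col 4 → 1; col 5 → 0; col 7 → 0.
Sum: 1 + 4 + 1 + 1 + 0 + 0 = 7.

7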